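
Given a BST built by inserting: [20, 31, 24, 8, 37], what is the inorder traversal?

Tree insertion order: [20, 31, 24, 8, 37]
Tree (level-order array): [20, 8, 31, None, None, 24, 37]
Inorder traversal: [8, 20, 24, 31, 37]


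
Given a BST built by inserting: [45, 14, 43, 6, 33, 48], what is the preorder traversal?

Tree insertion order: [45, 14, 43, 6, 33, 48]
Tree (level-order array): [45, 14, 48, 6, 43, None, None, None, None, 33]
Preorder traversal: [45, 14, 6, 43, 33, 48]


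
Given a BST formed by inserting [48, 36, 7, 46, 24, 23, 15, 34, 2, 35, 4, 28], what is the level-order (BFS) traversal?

Tree insertion order: [48, 36, 7, 46, 24, 23, 15, 34, 2, 35, 4, 28]
Tree (level-order array): [48, 36, None, 7, 46, 2, 24, None, None, None, 4, 23, 34, None, None, 15, None, 28, 35]
BFS from the root, enqueuing left then right child of each popped node:
  queue [48] -> pop 48, enqueue [36], visited so far: [48]
  queue [36] -> pop 36, enqueue [7, 46], visited so far: [48, 36]
  queue [7, 46] -> pop 7, enqueue [2, 24], visited so far: [48, 36, 7]
  queue [46, 2, 24] -> pop 46, enqueue [none], visited so far: [48, 36, 7, 46]
  queue [2, 24] -> pop 2, enqueue [4], visited so far: [48, 36, 7, 46, 2]
  queue [24, 4] -> pop 24, enqueue [23, 34], visited so far: [48, 36, 7, 46, 2, 24]
  queue [4, 23, 34] -> pop 4, enqueue [none], visited so far: [48, 36, 7, 46, 2, 24, 4]
  queue [23, 34] -> pop 23, enqueue [15], visited so far: [48, 36, 7, 46, 2, 24, 4, 23]
  queue [34, 15] -> pop 34, enqueue [28, 35], visited so far: [48, 36, 7, 46, 2, 24, 4, 23, 34]
  queue [15, 28, 35] -> pop 15, enqueue [none], visited so far: [48, 36, 7, 46, 2, 24, 4, 23, 34, 15]
  queue [28, 35] -> pop 28, enqueue [none], visited so far: [48, 36, 7, 46, 2, 24, 4, 23, 34, 15, 28]
  queue [35] -> pop 35, enqueue [none], visited so far: [48, 36, 7, 46, 2, 24, 4, 23, 34, 15, 28, 35]
Result: [48, 36, 7, 46, 2, 24, 4, 23, 34, 15, 28, 35]


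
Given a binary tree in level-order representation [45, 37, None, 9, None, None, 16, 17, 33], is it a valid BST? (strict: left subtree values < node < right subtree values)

Level-order array: [45, 37, None, 9, None, None, 16, 17, 33]
Validate using subtree bounds (lo, hi): at each node, require lo < value < hi,
then recurse left with hi=value and right with lo=value.
Preorder trace (stopping at first violation):
  at node 45 with bounds (-inf, +inf): OK
  at node 37 with bounds (-inf, 45): OK
  at node 9 with bounds (-inf, 37): OK
  at node 16 with bounds (9, 37): OK
  at node 17 with bounds (9, 16): VIOLATION
Node 17 violates its bound: not (9 < 17 < 16).
Result: Not a valid BST


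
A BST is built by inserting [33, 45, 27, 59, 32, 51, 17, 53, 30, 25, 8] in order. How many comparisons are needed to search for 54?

Search path for 54: 33 -> 45 -> 59 -> 51 -> 53
Found: False
Comparisons: 5


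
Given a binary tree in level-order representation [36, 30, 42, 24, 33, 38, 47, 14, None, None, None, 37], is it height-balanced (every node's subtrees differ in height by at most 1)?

Tree (level-order array): [36, 30, 42, 24, 33, 38, 47, 14, None, None, None, 37]
Definition: a tree is height-balanced if, at every node, |h(left) - h(right)| <= 1 (empty subtree has height -1).
Bottom-up per-node check:
  node 14: h_left=-1, h_right=-1, diff=0 [OK], height=0
  node 24: h_left=0, h_right=-1, diff=1 [OK], height=1
  node 33: h_left=-1, h_right=-1, diff=0 [OK], height=0
  node 30: h_left=1, h_right=0, diff=1 [OK], height=2
  node 37: h_left=-1, h_right=-1, diff=0 [OK], height=0
  node 38: h_left=0, h_right=-1, diff=1 [OK], height=1
  node 47: h_left=-1, h_right=-1, diff=0 [OK], height=0
  node 42: h_left=1, h_right=0, diff=1 [OK], height=2
  node 36: h_left=2, h_right=2, diff=0 [OK], height=3
All nodes satisfy the balance condition.
Result: Balanced


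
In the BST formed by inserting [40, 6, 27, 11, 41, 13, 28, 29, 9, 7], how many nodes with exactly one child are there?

Tree built from: [40, 6, 27, 11, 41, 13, 28, 29, 9, 7]
Tree (level-order array): [40, 6, 41, None, 27, None, None, 11, 28, 9, 13, None, 29, 7]
Rule: These are nodes with exactly 1 non-null child.
Per-node child counts:
  node 40: 2 child(ren)
  node 6: 1 child(ren)
  node 27: 2 child(ren)
  node 11: 2 child(ren)
  node 9: 1 child(ren)
  node 7: 0 child(ren)
  node 13: 0 child(ren)
  node 28: 1 child(ren)
  node 29: 0 child(ren)
  node 41: 0 child(ren)
Matching nodes: [6, 9, 28]
Count of nodes with exactly one child: 3


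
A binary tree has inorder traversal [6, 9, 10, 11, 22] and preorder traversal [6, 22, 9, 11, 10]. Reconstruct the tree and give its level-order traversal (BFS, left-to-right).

Inorder:  [6, 9, 10, 11, 22]
Preorder: [6, 22, 9, 11, 10]
Algorithm: preorder visits root first, so consume preorder in order;
for each root, split the current inorder slice at that value into
left-subtree inorder and right-subtree inorder, then recurse.
Recursive splits:
  root=6; inorder splits into left=[], right=[9, 10, 11, 22]
  root=22; inorder splits into left=[9, 10, 11], right=[]
  root=9; inorder splits into left=[], right=[10, 11]
  root=11; inorder splits into left=[10], right=[]
  root=10; inorder splits into left=[], right=[]
Reconstructed level-order: [6, 22, 9, 11, 10]


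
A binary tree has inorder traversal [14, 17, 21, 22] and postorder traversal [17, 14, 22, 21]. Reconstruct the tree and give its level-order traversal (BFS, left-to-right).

Inorder:   [14, 17, 21, 22]
Postorder: [17, 14, 22, 21]
Algorithm: postorder visits root last, so walk postorder right-to-left;
each value is the root of the current inorder slice — split it at that
value, recurse on the right subtree first, then the left.
Recursive splits:
  root=21; inorder splits into left=[14, 17], right=[22]
  root=22; inorder splits into left=[], right=[]
  root=14; inorder splits into left=[], right=[17]
  root=17; inorder splits into left=[], right=[]
Reconstructed level-order: [21, 14, 22, 17]


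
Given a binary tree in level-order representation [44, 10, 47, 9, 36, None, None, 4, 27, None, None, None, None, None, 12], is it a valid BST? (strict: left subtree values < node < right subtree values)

Level-order array: [44, 10, 47, 9, 36, None, None, 4, 27, None, None, None, None, None, 12]
Validate using subtree bounds (lo, hi): at each node, require lo < value < hi,
then recurse left with hi=value and right with lo=value.
Preorder trace (stopping at first violation):
  at node 44 with bounds (-inf, +inf): OK
  at node 10 with bounds (-inf, 44): OK
  at node 9 with bounds (-inf, 10): OK
  at node 4 with bounds (-inf, 9): OK
  at node 27 with bounds (9, 10): VIOLATION
Node 27 violates its bound: not (9 < 27 < 10).
Result: Not a valid BST


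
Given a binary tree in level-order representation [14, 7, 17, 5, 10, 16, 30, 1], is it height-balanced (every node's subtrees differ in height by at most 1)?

Tree (level-order array): [14, 7, 17, 5, 10, 16, 30, 1]
Definition: a tree is height-balanced if, at every node, |h(left) - h(right)| <= 1 (empty subtree has height -1).
Bottom-up per-node check:
  node 1: h_left=-1, h_right=-1, diff=0 [OK], height=0
  node 5: h_left=0, h_right=-1, diff=1 [OK], height=1
  node 10: h_left=-1, h_right=-1, diff=0 [OK], height=0
  node 7: h_left=1, h_right=0, diff=1 [OK], height=2
  node 16: h_left=-1, h_right=-1, diff=0 [OK], height=0
  node 30: h_left=-1, h_right=-1, diff=0 [OK], height=0
  node 17: h_left=0, h_right=0, diff=0 [OK], height=1
  node 14: h_left=2, h_right=1, diff=1 [OK], height=3
All nodes satisfy the balance condition.
Result: Balanced


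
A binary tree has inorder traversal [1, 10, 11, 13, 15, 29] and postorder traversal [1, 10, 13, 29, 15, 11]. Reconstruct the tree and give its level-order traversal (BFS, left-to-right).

Inorder:   [1, 10, 11, 13, 15, 29]
Postorder: [1, 10, 13, 29, 15, 11]
Algorithm: postorder visits root last, so walk postorder right-to-left;
each value is the root of the current inorder slice — split it at that
value, recurse on the right subtree first, then the left.
Recursive splits:
  root=11; inorder splits into left=[1, 10], right=[13, 15, 29]
  root=15; inorder splits into left=[13], right=[29]
  root=29; inorder splits into left=[], right=[]
  root=13; inorder splits into left=[], right=[]
  root=10; inorder splits into left=[1], right=[]
  root=1; inorder splits into left=[], right=[]
Reconstructed level-order: [11, 10, 15, 1, 13, 29]


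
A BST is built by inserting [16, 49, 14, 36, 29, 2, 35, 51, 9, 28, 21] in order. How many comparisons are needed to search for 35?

Search path for 35: 16 -> 49 -> 36 -> 29 -> 35
Found: True
Comparisons: 5


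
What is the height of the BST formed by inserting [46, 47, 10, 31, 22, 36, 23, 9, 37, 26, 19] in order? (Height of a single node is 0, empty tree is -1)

Insertion order: [46, 47, 10, 31, 22, 36, 23, 9, 37, 26, 19]
Tree (level-order array): [46, 10, 47, 9, 31, None, None, None, None, 22, 36, 19, 23, None, 37, None, None, None, 26]
Compute height bottom-up (empty subtree = -1):
  height(9) = 1 + max(-1, -1) = 0
  height(19) = 1 + max(-1, -1) = 0
  height(26) = 1 + max(-1, -1) = 0
  height(23) = 1 + max(-1, 0) = 1
  height(22) = 1 + max(0, 1) = 2
  height(37) = 1 + max(-1, -1) = 0
  height(36) = 1 + max(-1, 0) = 1
  height(31) = 1 + max(2, 1) = 3
  height(10) = 1 + max(0, 3) = 4
  height(47) = 1 + max(-1, -1) = 0
  height(46) = 1 + max(4, 0) = 5
Height = 5


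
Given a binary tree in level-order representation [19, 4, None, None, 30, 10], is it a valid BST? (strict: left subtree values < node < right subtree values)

Level-order array: [19, 4, None, None, 30, 10]
Validate using subtree bounds (lo, hi): at each node, require lo < value < hi,
then recurse left with hi=value and right with lo=value.
Preorder trace (stopping at first violation):
  at node 19 with bounds (-inf, +inf): OK
  at node 4 with bounds (-inf, 19): OK
  at node 30 with bounds (4, 19): VIOLATION
Node 30 violates its bound: not (4 < 30 < 19).
Result: Not a valid BST


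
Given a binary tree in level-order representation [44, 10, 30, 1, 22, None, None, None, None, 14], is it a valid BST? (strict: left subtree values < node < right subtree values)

Level-order array: [44, 10, 30, 1, 22, None, None, None, None, 14]
Validate using subtree bounds (lo, hi): at each node, require lo < value < hi,
then recurse left with hi=value and right with lo=value.
Preorder trace (stopping at first violation):
  at node 44 with bounds (-inf, +inf): OK
  at node 10 with bounds (-inf, 44): OK
  at node 1 with bounds (-inf, 10): OK
  at node 22 with bounds (10, 44): OK
  at node 14 with bounds (10, 22): OK
  at node 30 with bounds (44, +inf): VIOLATION
Node 30 violates its bound: not (44 < 30 < +inf).
Result: Not a valid BST


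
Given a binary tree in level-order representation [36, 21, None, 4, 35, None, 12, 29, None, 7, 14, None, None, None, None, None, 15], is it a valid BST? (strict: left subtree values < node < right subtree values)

Level-order array: [36, 21, None, 4, 35, None, 12, 29, None, 7, 14, None, None, None, None, None, 15]
Validate using subtree bounds (lo, hi): at each node, require lo < value < hi,
then recurse left with hi=value and right with lo=value.
Preorder trace (stopping at first violation):
  at node 36 with bounds (-inf, +inf): OK
  at node 21 with bounds (-inf, 36): OK
  at node 4 with bounds (-inf, 21): OK
  at node 12 with bounds (4, 21): OK
  at node 7 with bounds (4, 12): OK
  at node 14 with bounds (12, 21): OK
  at node 15 with bounds (14, 21): OK
  at node 35 with bounds (21, 36): OK
  at node 29 with bounds (21, 35): OK
No violation found at any node.
Result: Valid BST


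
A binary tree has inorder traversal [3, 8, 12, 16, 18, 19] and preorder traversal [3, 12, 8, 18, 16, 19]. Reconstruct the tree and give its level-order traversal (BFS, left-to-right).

Inorder:  [3, 8, 12, 16, 18, 19]
Preorder: [3, 12, 8, 18, 16, 19]
Algorithm: preorder visits root first, so consume preorder in order;
for each root, split the current inorder slice at that value into
left-subtree inorder and right-subtree inorder, then recurse.
Recursive splits:
  root=3; inorder splits into left=[], right=[8, 12, 16, 18, 19]
  root=12; inorder splits into left=[8], right=[16, 18, 19]
  root=8; inorder splits into left=[], right=[]
  root=18; inorder splits into left=[16], right=[19]
  root=16; inorder splits into left=[], right=[]
  root=19; inorder splits into left=[], right=[]
Reconstructed level-order: [3, 12, 8, 18, 16, 19]


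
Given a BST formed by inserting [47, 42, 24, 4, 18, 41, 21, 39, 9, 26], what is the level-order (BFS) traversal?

Tree insertion order: [47, 42, 24, 4, 18, 41, 21, 39, 9, 26]
Tree (level-order array): [47, 42, None, 24, None, 4, 41, None, 18, 39, None, 9, 21, 26]
BFS from the root, enqueuing left then right child of each popped node:
  queue [47] -> pop 47, enqueue [42], visited so far: [47]
  queue [42] -> pop 42, enqueue [24], visited so far: [47, 42]
  queue [24] -> pop 24, enqueue [4, 41], visited so far: [47, 42, 24]
  queue [4, 41] -> pop 4, enqueue [18], visited so far: [47, 42, 24, 4]
  queue [41, 18] -> pop 41, enqueue [39], visited so far: [47, 42, 24, 4, 41]
  queue [18, 39] -> pop 18, enqueue [9, 21], visited so far: [47, 42, 24, 4, 41, 18]
  queue [39, 9, 21] -> pop 39, enqueue [26], visited so far: [47, 42, 24, 4, 41, 18, 39]
  queue [9, 21, 26] -> pop 9, enqueue [none], visited so far: [47, 42, 24, 4, 41, 18, 39, 9]
  queue [21, 26] -> pop 21, enqueue [none], visited so far: [47, 42, 24, 4, 41, 18, 39, 9, 21]
  queue [26] -> pop 26, enqueue [none], visited so far: [47, 42, 24, 4, 41, 18, 39, 9, 21, 26]
Result: [47, 42, 24, 4, 41, 18, 39, 9, 21, 26]


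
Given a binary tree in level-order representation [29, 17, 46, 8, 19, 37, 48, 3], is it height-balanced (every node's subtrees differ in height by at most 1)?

Tree (level-order array): [29, 17, 46, 8, 19, 37, 48, 3]
Definition: a tree is height-balanced if, at every node, |h(left) - h(right)| <= 1 (empty subtree has height -1).
Bottom-up per-node check:
  node 3: h_left=-1, h_right=-1, diff=0 [OK], height=0
  node 8: h_left=0, h_right=-1, diff=1 [OK], height=1
  node 19: h_left=-1, h_right=-1, diff=0 [OK], height=0
  node 17: h_left=1, h_right=0, diff=1 [OK], height=2
  node 37: h_left=-1, h_right=-1, diff=0 [OK], height=0
  node 48: h_left=-1, h_right=-1, diff=0 [OK], height=0
  node 46: h_left=0, h_right=0, diff=0 [OK], height=1
  node 29: h_left=2, h_right=1, diff=1 [OK], height=3
All nodes satisfy the balance condition.
Result: Balanced


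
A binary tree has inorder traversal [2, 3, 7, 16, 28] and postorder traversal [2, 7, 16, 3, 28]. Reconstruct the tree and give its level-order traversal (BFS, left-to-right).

Inorder:   [2, 3, 7, 16, 28]
Postorder: [2, 7, 16, 3, 28]
Algorithm: postorder visits root last, so walk postorder right-to-left;
each value is the root of the current inorder slice — split it at that
value, recurse on the right subtree first, then the left.
Recursive splits:
  root=28; inorder splits into left=[2, 3, 7, 16], right=[]
  root=3; inorder splits into left=[2], right=[7, 16]
  root=16; inorder splits into left=[7], right=[]
  root=7; inorder splits into left=[], right=[]
  root=2; inorder splits into left=[], right=[]
Reconstructed level-order: [28, 3, 2, 16, 7]


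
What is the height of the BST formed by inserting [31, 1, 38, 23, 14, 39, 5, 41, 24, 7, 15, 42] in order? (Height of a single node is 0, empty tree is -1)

Insertion order: [31, 1, 38, 23, 14, 39, 5, 41, 24, 7, 15, 42]
Tree (level-order array): [31, 1, 38, None, 23, None, 39, 14, 24, None, 41, 5, 15, None, None, None, 42, None, 7]
Compute height bottom-up (empty subtree = -1):
  height(7) = 1 + max(-1, -1) = 0
  height(5) = 1 + max(-1, 0) = 1
  height(15) = 1 + max(-1, -1) = 0
  height(14) = 1 + max(1, 0) = 2
  height(24) = 1 + max(-1, -1) = 0
  height(23) = 1 + max(2, 0) = 3
  height(1) = 1 + max(-1, 3) = 4
  height(42) = 1 + max(-1, -1) = 0
  height(41) = 1 + max(-1, 0) = 1
  height(39) = 1 + max(-1, 1) = 2
  height(38) = 1 + max(-1, 2) = 3
  height(31) = 1 + max(4, 3) = 5
Height = 5


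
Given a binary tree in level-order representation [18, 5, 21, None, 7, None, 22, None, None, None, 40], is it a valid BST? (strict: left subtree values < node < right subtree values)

Level-order array: [18, 5, 21, None, 7, None, 22, None, None, None, 40]
Validate using subtree bounds (lo, hi): at each node, require lo < value < hi,
then recurse left with hi=value and right with lo=value.
Preorder trace (stopping at first violation):
  at node 18 with bounds (-inf, +inf): OK
  at node 5 with bounds (-inf, 18): OK
  at node 7 with bounds (5, 18): OK
  at node 21 with bounds (18, +inf): OK
  at node 22 with bounds (21, +inf): OK
  at node 40 with bounds (22, +inf): OK
No violation found at any node.
Result: Valid BST


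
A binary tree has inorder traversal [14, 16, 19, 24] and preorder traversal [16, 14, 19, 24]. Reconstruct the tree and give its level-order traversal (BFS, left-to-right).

Inorder:  [14, 16, 19, 24]
Preorder: [16, 14, 19, 24]
Algorithm: preorder visits root first, so consume preorder in order;
for each root, split the current inorder slice at that value into
left-subtree inorder and right-subtree inorder, then recurse.
Recursive splits:
  root=16; inorder splits into left=[14], right=[19, 24]
  root=14; inorder splits into left=[], right=[]
  root=19; inorder splits into left=[], right=[24]
  root=24; inorder splits into left=[], right=[]
Reconstructed level-order: [16, 14, 19, 24]


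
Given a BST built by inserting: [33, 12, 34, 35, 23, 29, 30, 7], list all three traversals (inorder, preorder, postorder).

Tree insertion order: [33, 12, 34, 35, 23, 29, 30, 7]
Tree (level-order array): [33, 12, 34, 7, 23, None, 35, None, None, None, 29, None, None, None, 30]
Inorder (L, root, R): [7, 12, 23, 29, 30, 33, 34, 35]
Preorder (root, L, R): [33, 12, 7, 23, 29, 30, 34, 35]
Postorder (L, R, root): [7, 30, 29, 23, 12, 35, 34, 33]


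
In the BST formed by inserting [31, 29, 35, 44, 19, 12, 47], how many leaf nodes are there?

Tree built from: [31, 29, 35, 44, 19, 12, 47]
Tree (level-order array): [31, 29, 35, 19, None, None, 44, 12, None, None, 47]
Rule: A leaf has 0 children.
Per-node child counts:
  node 31: 2 child(ren)
  node 29: 1 child(ren)
  node 19: 1 child(ren)
  node 12: 0 child(ren)
  node 35: 1 child(ren)
  node 44: 1 child(ren)
  node 47: 0 child(ren)
Matching nodes: [12, 47]
Count of leaf nodes: 2


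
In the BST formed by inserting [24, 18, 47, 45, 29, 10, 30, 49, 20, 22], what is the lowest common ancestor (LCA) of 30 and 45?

Tree insertion order: [24, 18, 47, 45, 29, 10, 30, 49, 20, 22]
Tree (level-order array): [24, 18, 47, 10, 20, 45, 49, None, None, None, 22, 29, None, None, None, None, None, None, 30]
In a BST, the LCA of p=30, q=45 is the first node v on the
root-to-leaf path with p <= v <= q (go left if both < v, right if both > v).
Walk from root:
  at 24: both 30 and 45 > 24, go right
  at 47: both 30 and 45 < 47, go left
  at 45: 30 <= 45 <= 45, this is the LCA
LCA = 45


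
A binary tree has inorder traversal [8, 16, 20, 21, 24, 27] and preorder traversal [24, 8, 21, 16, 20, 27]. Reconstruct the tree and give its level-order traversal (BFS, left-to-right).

Inorder:  [8, 16, 20, 21, 24, 27]
Preorder: [24, 8, 21, 16, 20, 27]
Algorithm: preorder visits root first, so consume preorder in order;
for each root, split the current inorder slice at that value into
left-subtree inorder and right-subtree inorder, then recurse.
Recursive splits:
  root=24; inorder splits into left=[8, 16, 20, 21], right=[27]
  root=8; inorder splits into left=[], right=[16, 20, 21]
  root=21; inorder splits into left=[16, 20], right=[]
  root=16; inorder splits into left=[], right=[20]
  root=20; inorder splits into left=[], right=[]
  root=27; inorder splits into left=[], right=[]
Reconstructed level-order: [24, 8, 27, 21, 16, 20]


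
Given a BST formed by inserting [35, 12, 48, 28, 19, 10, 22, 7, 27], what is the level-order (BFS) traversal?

Tree insertion order: [35, 12, 48, 28, 19, 10, 22, 7, 27]
Tree (level-order array): [35, 12, 48, 10, 28, None, None, 7, None, 19, None, None, None, None, 22, None, 27]
BFS from the root, enqueuing left then right child of each popped node:
  queue [35] -> pop 35, enqueue [12, 48], visited so far: [35]
  queue [12, 48] -> pop 12, enqueue [10, 28], visited so far: [35, 12]
  queue [48, 10, 28] -> pop 48, enqueue [none], visited so far: [35, 12, 48]
  queue [10, 28] -> pop 10, enqueue [7], visited so far: [35, 12, 48, 10]
  queue [28, 7] -> pop 28, enqueue [19], visited so far: [35, 12, 48, 10, 28]
  queue [7, 19] -> pop 7, enqueue [none], visited so far: [35, 12, 48, 10, 28, 7]
  queue [19] -> pop 19, enqueue [22], visited so far: [35, 12, 48, 10, 28, 7, 19]
  queue [22] -> pop 22, enqueue [27], visited so far: [35, 12, 48, 10, 28, 7, 19, 22]
  queue [27] -> pop 27, enqueue [none], visited so far: [35, 12, 48, 10, 28, 7, 19, 22, 27]
Result: [35, 12, 48, 10, 28, 7, 19, 22, 27]


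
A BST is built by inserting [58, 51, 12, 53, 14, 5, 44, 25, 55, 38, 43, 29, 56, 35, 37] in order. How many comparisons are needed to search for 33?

Search path for 33: 58 -> 51 -> 12 -> 14 -> 44 -> 25 -> 38 -> 29 -> 35
Found: False
Comparisons: 9


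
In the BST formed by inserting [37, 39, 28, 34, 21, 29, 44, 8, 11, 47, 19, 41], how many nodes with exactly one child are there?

Tree built from: [37, 39, 28, 34, 21, 29, 44, 8, 11, 47, 19, 41]
Tree (level-order array): [37, 28, 39, 21, 34, None, 44, 8, None, 29, None, 41, 47, None, 11, None, None, None, None, None, None, None, 19]
Rule: These are nodes with exactly 1 non-null child.
Per-node child counts:
  node 37: 2 child(ren)
  node 28: 2 child(ren)
  node 21: 1 child(ren)
  node 8: 1 child(ren)
  node 11: 1 child(ren)
  node 19: 0 child(ren)
  node 34: 1 child(ren)
  node 29: 0 child(ren)
  node 39: 1 child(ren)
  node 44: 2 child(ren)
  node 41: 0 child(ren)
  node 47: 0 child(ren)
Matching nodes: [21, 8, 11, 34, 39]
Count of nodes with exactly one child: 5


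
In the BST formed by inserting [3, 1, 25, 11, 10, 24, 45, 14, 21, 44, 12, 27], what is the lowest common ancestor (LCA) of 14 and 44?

Tree insertion order: [3, 1, 25, 11, 10, 24, 45, 14, 21, 44, 12, 27]
Tree (level-order array): [3, 1, 25, None, None, 11, 45, 10, 24, 44, None, None, None, 14, None, 27, None, 12, 21]
In a BST, the LCA of p=14, q=44 is the first node v on the
root-to-leaf path with p <= v <= q (go left if both < v, right if both > v).
Walk from root:
  at 3: both 14 and 44 > 3, go right
  at 25: 14 <= 25 <= 44, this is the LCA
LCA = 25


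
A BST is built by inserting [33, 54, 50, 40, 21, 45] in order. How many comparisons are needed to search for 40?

Search path for 40: 33 -> 54 -> 50 -> 40
Found: True
Comparisons: 4


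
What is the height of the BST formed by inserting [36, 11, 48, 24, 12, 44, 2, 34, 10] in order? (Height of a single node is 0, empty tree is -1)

Insertion order: [36, 11, 48, 24, 12, 44, 2, 34, 10]
Tree (level-order array): [36, 11, 48, 2, 24, 44, None, None, 10, 12, 34]
Compute height bottom-up (empty subtree = -1):
  height(10) = 1 + max(-1, -1) = 0
  height(2) = 1 + max(-1, 0) = 1
  height(12) = 1 + max(-1, -1) = 0
  height(34) = 1 + max(-1, -1) = 0
  height(24) = 1 + max(0, 0) = 1
  height(11) = 1 + max(1, 1) = 2
  height(44) = 1 + max(-1, -1) = 0
  height(48) = 1 + max(0, -1) = 1
  height(36) = 1 + max(2, 1) = 3
Height = 3


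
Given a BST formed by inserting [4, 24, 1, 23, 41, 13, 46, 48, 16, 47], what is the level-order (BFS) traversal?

Tree insertion order: [4, 24, 1, 23, 41, 13, 46, 48, 16, 47]
Tree (level-order array): [4, 1, 24, None, None, 23, 41, 13, None, None, 46, None, 16, None, 48, None, None, 47]
BFS from the root, enqueuing left then right child of each popped node:
  queue [4] -> pop 4, enqueue [1, 24], visited so far: [4]
  queue [1, 24] -> pop 1, enqueue [none], visited so far: [4, 1]
  queue [24] -> pop 24, enqueue [23, 41], visited so far: [4, 1, 24]
  queue [23, 41] -> pop 23, enqueue [13], visited so far: [4, 1, 24, 23]
  queue [41, 13] -> pop 41, enqueue [46], visited so far: [4, 1, 24, 23, 41]
  queue [13, 46] -> pop 13, enqueue [16], visited so far: [4, 1, 24, 23, 41, 13]
  queue [46, 16] -> pop 46, enqueue [48], visited so far: [4, 1, 24, 23, 41, 13, 46]
  queue [16, 48] -> pop 16, enqueue [none], visited so far: [4, 1, 24, 23, 41, 13, 46, 16]
  queue [48] -> pop 48, enqueue [47], visited so far: [4, 1, 24, 23, 41, 13, 46, 16, 48]
  queue [47] -> pop 47, enqueue [none], visited so far: [4, 1, 24, 23, 41, 13, 46, 16, 48, 47]
Result: [4, 1, 24, 23, 41, 13, 46, 16, 48, 47]


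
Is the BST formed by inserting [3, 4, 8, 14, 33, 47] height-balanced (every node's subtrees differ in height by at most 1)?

Tree (level-order array): [3, None, 4, None, 8, None, 14, None, 33, None, 47]
Definition: a tree is height-balanced if, at every node, |h(left) - h(right)| <= 1 (empty subtree has height -1).
Bottom-up per-node check:
  node 47: h_left=-1, h_right=-1, diff=0 [OK], height=0
  node 33: h_left=-1, h_right=0, diff=1 [OK], height=1
  node 14: h_left=-1, h_right=1, diff=2 [FAIL (|-1-1|=2 > 1)], height=2
  node 8: h_left=-1, h_right=2, diff=3 [FAIL (|-1-2|=3 > 1)], height=3
  node 4: h_left=-1, h_right=3, diff=4 [FAIL (|-1-3|=4 > 1)], height=4
  node 3: h_left=-1, h_right=4, diff=5 [FAIL (|-1-4|=5 > 1)], height=5
Node 14 violates the condition: |-1 - 1| = 2 > 1.
Result: Not balanced


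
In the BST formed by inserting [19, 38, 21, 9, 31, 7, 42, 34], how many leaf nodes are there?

Tree built from: [19, 38, 21, 9, 31, 7, 42, 34]
Tree (level-order array): [19, 9, 38, 7, None, 21, 42, None, None, None, 31, None, None, None, 34]
Rule: A leaf has 0 children.
Per-node child counts:
  node 19: 2 child(ren)
  node 9: 1 child(ren)
  node 7: 0 child(ren)
  node 38: 2 child(ren)
  node 21: 1 child(ren)
  node 31: 1 child(ren)
  node 34: 0 child(ren)
  node 42: 0 child(ren)
Matching nodes: [7, 34, 42]
Count of leaf nodes: 3


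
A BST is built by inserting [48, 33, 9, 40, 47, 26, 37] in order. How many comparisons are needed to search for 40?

Search path for 40: 48 -> 33 -> 40
Found: True
Comparisons: 3


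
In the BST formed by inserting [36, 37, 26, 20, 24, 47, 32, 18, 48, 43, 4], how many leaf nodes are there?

Tree built from: [36, 37, 26, 20, 24, 47, 32, 18, 48, 43, 4]
Tree (level-order array): [36, 26, 37, 20, 32, None, 47, 18, 24, None, None, 43, 48, 4]
Rule: A leaf has 0 children.
Per-node child counts:
  node 36: 2 child(ren)
  node 26: 2 child(ren)
  node 20: 2 child(ren)
  node 18: 1 child(ren)
  node 4: 0 child(ren)
  node 24: 0 child(ren)
  node 32: 0 child(ren)
  node 37: 1 child(ren)
  node 47: 2 child(ren)
  node 43: 0 child(ren)
  node 48: 0 child(ren)
Matching nodes: [4, 24, 32, 43, 48]
Count of leaf nodes: 5


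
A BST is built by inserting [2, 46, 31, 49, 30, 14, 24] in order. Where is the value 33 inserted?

Starting tree (level order): [2, None, 46, 31, 49, 30, None, None, None, 14, None, None, 24]
Insertion path: 2 -> 46 -> 31
Result: insert 33 as right child of 31
Final tree (level order): [2, None, 46, 31, 49, 30, 33, None, None, 14, None, None, None, None, 24]


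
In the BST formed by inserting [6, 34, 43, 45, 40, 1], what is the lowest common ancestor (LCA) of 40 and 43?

Tree insertion order: [6, 34, 43, 45, 40, 1]
Tree (level-order array): [6, 1, 34, None, None, None, 43, 40, 45]
In a BST, the LCA of p=40, q=43 is the first node v on the
root-to-leaf path with p <= v <= q (go left if both < v, right if both > v).
Walk from root:
  at 6: both 40 and 43 > 6, go right
  at 34: both 40 and 43 > 34, go right
  at 43: 40 <= 43 <= 43, this is the LCA
LCA = 43


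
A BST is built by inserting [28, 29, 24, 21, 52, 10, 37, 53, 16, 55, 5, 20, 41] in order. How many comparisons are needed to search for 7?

Search path for 7: 28 -> 24 -> 21 -> 10 -> 5
Found: False
Comparisons: 5


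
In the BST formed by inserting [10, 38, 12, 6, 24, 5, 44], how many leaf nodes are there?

Tree built from: [10, 38, 12, 6, 24, 5, 44]
Tree (level-order array): [10, 6, 38, 5, None, 12, 44, None, None, None, 24]
Rule: A leaf has 0 children.
Per-node child counts:
  node 10: 2 child(ren)
  node 6: 1 child(ren)
  node 5: 0 child(ren)
  node 38: 2 child(ren)
  node 12: 1 child(ren)
  node 24: 0 child(ren)
  node 44: 0 child(ren)
Matching nodes: [5, 24, 44]
Count of leaf nodes: 3


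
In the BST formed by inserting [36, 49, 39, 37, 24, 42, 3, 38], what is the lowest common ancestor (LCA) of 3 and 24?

Tree insertion order: [36, 49, 39, 37, 24, 42, 3, 38]
Tree (level-order array): [36, 24, 49, 3, None, 39, None, None, None, 37, 42, None, 38]
In a BST, the LCA of p=3, q=24 is the first node v on the
root-to-leaf path with p <= v <= q (go left if both < v, right if both > v).
Walk from root:
  at 36: both 3 and 24 < 36, go left
  at 24: 3 <= 24 <= 24, this is the LCA
LCA = 24


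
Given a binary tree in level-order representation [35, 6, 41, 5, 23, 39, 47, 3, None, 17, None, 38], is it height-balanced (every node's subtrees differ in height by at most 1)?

Tree (level-order array): [35, 6, 41, 5, 23, 39, 47, 3, None, 17, None, 38]
Definition: a tree is height-balanced if, at every node, |h(left) - h(right)| <= 1 (empty subtree has height -1).
Bottom-up per-node check:
  node 3: h_left=-1, h_right=-1, diff=0 [OK], height=0
  node 5: h_left=0, h_right=-1, diff=1 [OK], height=1
  node 17: h_left=-1, h_right=-1, diff=0 [OK], height=0
  node 23: h_left=0, h_right=-1, diff=1 [OK], height=1
  node 6: h_left=1, h_right=1, diff=0 [OK], height=2
  node 38: h_left=-1, h_right=-1, diff=0 [OK], height=0
  node 39: h_left=0, h_right=-1, diff=1 [OK], height=1
  node 47: h_left=-1, h_right=-1, diff=0 [OK], height=0
  node 41: h_left=1, h_right=0, diff=1 [OK], height=2
  node 35: h_left=2, h_right=2, diff=0 [OK], height=3
All nodes satisfy the balance condition.
Result: Balanced


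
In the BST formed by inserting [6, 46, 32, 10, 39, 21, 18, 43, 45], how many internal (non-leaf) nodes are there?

Tree built from: [6, 46, 32, 10, 39, 21, 18, 43, 45]
Tree (level-order array): [6, None, 46, 32, None, 10, 39, None, 21, None, 43, 18, None, None, 45]
Rule: An internal node has at least one child.
Per-node child counts:
  node 6: 1 child(ren)
  node 46: 1 child(ren)
  node 32: 2 child(ren)
  node 10: 1 child(ren)
  node 21: 1 child(ren)
  node 18: 0 child(ren)
  node 39: 1 child(ren)
  node 43: 1 child(ren)
  node 45: 0 child(ren)
Matching nodes: [6, 46, 32, 10, 21, 39, 43]
Count of internal (non-leaf) nodes: 7


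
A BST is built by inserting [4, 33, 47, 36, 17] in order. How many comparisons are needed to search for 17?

Search path for 17: 4 -> 33 -> 17
Found: True
Comparisons: 3


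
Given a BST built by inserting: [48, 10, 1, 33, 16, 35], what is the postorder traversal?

Tree insertion order: [48, 10, 1, 33, 16, 35]
Tree (level-order array): [48, 10, None, 1, 33, None, None, 16, 35]
Postorder traversal: [1, 16, 35, 33, 10, 48]


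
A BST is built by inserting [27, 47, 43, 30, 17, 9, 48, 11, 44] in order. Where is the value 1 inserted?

Starting tree (level order): [27, 17, 47, 9, None, 43, 48, None, 11, 30, 44]
Insertion path: 27 -> 17 -> 9
Result: insert 1 as left child of 9
Final tree (level order): [27, 17, 47, 9, None, 43, 48, 1, 11, 30, 44]


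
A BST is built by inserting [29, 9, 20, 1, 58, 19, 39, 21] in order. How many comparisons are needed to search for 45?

Search path for 45: 29 -> 58 -> 39
Found: False
Comparisons: 3


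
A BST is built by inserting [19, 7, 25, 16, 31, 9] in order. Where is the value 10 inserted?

Starting tree (level order): [19, 7, 25, None, 16, None, 31, 9]
Insertion path: 19 -> 7 -> 16 -> 9
Result: insert 10 as right child of 9
Final tree (level order): [19, 7, 25, None, 16, None, 31, 9, None, None, None, None, 10]


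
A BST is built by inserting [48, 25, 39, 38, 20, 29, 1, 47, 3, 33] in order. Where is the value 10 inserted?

Starting tree (level order): [48, 25, None, 20, 39, 1, None, 38, 47, None, 3, 29, None, None, None, None, None, None, 33]
Insertion path: 48 -> 25 -> 20 -> 1 -> 3
Result: insert 10 as right child of 3
Final tree (level order): [48, 25, None, 20, 39, 1, None, 38, 47, None, 3, 29, None, None, None, None, 10, None, 33]


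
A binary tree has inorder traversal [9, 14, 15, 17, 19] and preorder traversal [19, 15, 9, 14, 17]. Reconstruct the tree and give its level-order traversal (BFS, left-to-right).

Inorder:  [9, 14, 15, 17, 19]
Preorder: [19, 15, 9, 14, 17]
Algorithm: preorder visits root first, so consume preorder in order;
for each root, split the current inorder slice at that value into
left-subtree inorder and right-subtree inorder, then recurse.
Recursive splits:
  root=19; inorder splits into left=[9, 14, 15, 17], right=[]
  root=15; inorder splits into left=[9, 14], right=[17]
  root=9; inorder splits into left=[], right=[14]
  root=14; inorder splits into left=[], right=[]
  root=17; inorder splits into left=[], right=[]
Reconstructed level-order: [19, 15, 9, 17, 14]


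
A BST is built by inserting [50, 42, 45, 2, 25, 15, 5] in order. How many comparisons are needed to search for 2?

Search path for 2: 50 -> 42 -> 2
Found: True
Comparisons: 3


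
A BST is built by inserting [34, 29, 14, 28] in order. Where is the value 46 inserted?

Starting tree (level order): [34, 29, None, 14, None, None, 28]
Insertion path: 34
Result: insert 46 as right child of 34
Final tree (level order): [34, 29, 46, 14, None, None, None, None, 28]


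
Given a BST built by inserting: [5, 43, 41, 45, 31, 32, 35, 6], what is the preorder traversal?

Tree insertion order: [5, 43, 41, 45, 31, 32, 35, 6]
Tree (level-order array): [5, None, 43, 41, 45, 31, None, None, None, 6, 32, None, None, None, 35]
Preorder traversal: [5, 43, 41, 31, 6, 32, 35, 45]


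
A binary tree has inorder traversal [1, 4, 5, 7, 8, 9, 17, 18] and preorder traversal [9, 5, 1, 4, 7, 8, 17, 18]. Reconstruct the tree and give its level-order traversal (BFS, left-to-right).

Inorder:  [1, 4, 5, 7, 8, 9, 17, 18]
Preorder: [9, 5, 1, 4, 7, 8, 17, 18]
Algorithm: preorder visits root first, so consume preorder in order;
for each root, split the current inorder slice at that value into
left-subtree inorder and right-subtree inorder, then recurse.
Recursive splits:
  root=9; inorder splits into left=[1, 4, 5, 7, 8], right=[17, 18]
  root=5; inorder splits into left=[1, 4], right=[7, 8]
  root=1; inorder splits into left=[], right=[4]
  root=4; inorder splits into left=[], right=[]
  root=7; inorder splits into left=[], right=[8]
  root=8; inorder splits into left=[], right=[]
  root=17; inorder splits into left=[], right=[18]
  root=18; inorder splits into left=[], right=[]
Reconstructed level-order: [9, 5, 17, 1, 7, 18, 4, 8]


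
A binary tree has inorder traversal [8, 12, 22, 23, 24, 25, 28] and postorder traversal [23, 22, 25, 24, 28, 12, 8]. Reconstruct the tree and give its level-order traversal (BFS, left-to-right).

Inorder:   [8, 12, 22, 23, 24, 25, 28]
Postorder: [23, 22, 25, 24, 28, 12, 8]
Algorithm: postorder visits root last, so walk postorder right-to-left;
each value is the root of the current inorder slice — split it at that
value, recurse on the right subtree first, then the left.
Recursive splits:
  root=8; inorder splits into left=[], right=[12, 22, 23, 24, 25, 28]
  root=12; inorder splits into left=[], right=[22, 23, 24, 25, 28]
  root=28; inorder splits into left=[22, 23, 24, 25], right=[]
  root=24; inorder splits into left=[22, 23], right=[25]
  root=25; inorder splits into left=[], right=[]
  root=22; inorder splits into left=[], right=[23]
  root=23; inorder splits into left=[], right=[]
Reconstructed level-order: [8, 12, 28, 24, 22, 25, 23]


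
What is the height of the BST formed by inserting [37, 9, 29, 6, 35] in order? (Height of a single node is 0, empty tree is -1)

Insertion order: [37, 9, 29, 6, 35]
Tree (level-order array): [37, 9, None, 6, 29, None, None, None, 35]
Compute height bottom-up (empty subtree = -1):
  height(6) = 1 + max(-1, -1) = 0
  height(35) = 1 + max(-1, -1) = 0
  height(29) = 1 + max(-1, 0) = 1
  height(9) = 1 + max(0, 1) = 2
  height(37) = 1 + max(2, -1) = 3
Height = 3


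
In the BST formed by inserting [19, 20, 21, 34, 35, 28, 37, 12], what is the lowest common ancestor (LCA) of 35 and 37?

Tree insertion order: [19, 20, 21, 34, 35, 28, 37, 12]
Tree (level-order array): [19, 12, 20, None, None, None, 21, None, 34, 28, 35, None, None, None, 37]
In a BST, the LCA of p=35, q=37 is the first node v on the
root-to-leaf path with p <= v <= q (go left if both < v, right if both > v).
Walk from root:
  at 19: both 35 and 37 > 19, go right
  at 20: both 35 and 37 > 20, go right
  at 21: both 35 and 37 > 21, go right
  at 34: both 35 and 37 > 34, go right
  at 35: 35 <= 35 <= 37, this is the LCA
LCA = 35


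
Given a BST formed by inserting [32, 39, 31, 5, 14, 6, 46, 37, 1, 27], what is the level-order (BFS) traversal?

Tree insertion order: [32, 39, 31, 5, 14, 6, 46, 37, 1, 27]
Tree (level-order array): [32, 31, 39, 5, None, 37, 46, 1, 14, None, None, None, None, None, None, 6, 27]
BFS from the root, enqueuing left then right child of each popped node:
  queue [32] -> pop 32, enqueue [31, 39], visited so far: [32]
  queue [31, 39] -> pop 31, enqueue [5], visited so far: [32, 31]
  queue [39, 5] -> pop 39, enqueue [37, 46], visited so far: [32, 31, 39]
  queue [5, 37, 46] -> pop 5, enqueue [1, 14], visited so far: [32, 31, 39, 5]
  queue [37, 46, 1, 14] -> pop 37, enqueue [none], visited so far: [32, 31, 39, 5, 37]
  queue [46, 1, 14] -> pop 46, enqueue [none], visited so far: [32, 31, 39, 5, 37, 46]
  queue [1, 14] -> pop 1, enqueue [none], visited so far: [32, 31, 39, 5, 37, 46, 1]
  queue [14] -> pop 14, enqueue [6, 27], visited so far: [32, 31, 39, 5, 37, 46, 1, 14]
  queue [6, 27] -> pop 6, enqueue [none], visited so far: [32, 31, 39, 5, 37, 46, 1, 14, 6]
  queue [27] -> pop 27, enqueue [none], visited so far: [32, 31, 39, 5, 37, 46, 1, 14, 6, 27]
Result: [32, 31, 39, 5, 37, 46, 1, 14, 6, 27]


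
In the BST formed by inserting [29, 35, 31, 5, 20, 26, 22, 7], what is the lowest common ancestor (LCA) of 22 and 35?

Tree insertion order: [29, 35, 31, 5, 20, 26, 22, 7]
Tree (level-order array): [29, 5, 35, None, 20, 31, None, 7, 26, None, None, None, None, 22]
In a BST, the LCA of p=22, q=35 is the first node v on the
root-to-leaf path with p <= v <= q (go left if both < v, right if both > v).
Walk from root:
  at 29: 22 <= 29 <= 35, this is the LCA
LCA = 29


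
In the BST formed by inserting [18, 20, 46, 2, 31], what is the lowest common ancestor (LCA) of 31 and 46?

Tree insertion order: [18, 20, 46, 2, 31]
Tree (level-order array): [18, 2, 20, None, None, None, 46, 31]
In a BST, the LCA of p=31, q=46 is the first node v on the
root-to-leaf path with p <= v <= q (go left if both < v, right if both > v).
Walk from root:
  at 18: both 31 and 46 > 18, go right
  at 20: both 31 and 46 > 20, go right
  at 46: 31 <= 46 <= 46, this is the LCA
LCA = 46


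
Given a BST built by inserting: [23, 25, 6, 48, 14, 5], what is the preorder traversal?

Tree insertion order: [23, 25, 6, 48, 14, 5]
Tree (level-order array): [23, 6, 25, 5, 14, None, 48]
Preorder traversal: [23, 6, 5, 14, 25, 48]


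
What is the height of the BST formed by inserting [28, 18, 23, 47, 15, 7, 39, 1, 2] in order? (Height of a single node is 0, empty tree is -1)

Insertion order: [28, 18, 23, 47, 15, 7, 39, 1, 2]
Tree (level-order array): [28, 18, 47, 15, 23, 39, None, 7, None, None, None, None, None, 1, None, None, 2]
Compute height bottom-up (empty subtree = -1):
  height(2) = 1 + max(-1, -1) = 0
  height(1) = 1 + max(-1, 0) = 1
  height(7) = 1 + max(1, -1) = 2
  height(15) = 1 + max(2, -1) = 3
  height(23) = 1 + max(-1, -1) = 0
  height(18) = 1 + max(3, 0) = 4
  height(39) = 1 + max(-1, -1) = 0
  height(47) = 1 + max(0, -1) = 1
  height(28) = 1 + max(4, 1) = 5
Height = 5


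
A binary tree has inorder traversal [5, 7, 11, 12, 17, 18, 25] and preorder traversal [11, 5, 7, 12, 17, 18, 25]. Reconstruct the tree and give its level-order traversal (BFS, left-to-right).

Inorder:  [5, 7, 11, 12, 17, 18, 25]
Preorder: [11, 5, 7, 12, 17, 18, 25]
Algorithm: preorder visits root first, so consume preorder in order;
for each root, split the current inorder slice at that value into
left-subtree inorder and right-subtree inorder, then recurse.
Recursive splits:
  root=11; inorder splits into left=[5, 7], right=[12, 17, 18, 25]
  root=5; inorder splits into left=[], right=[7]
  root=7; inorder splits into left=[], right=[]
  root=12; inorder splits into left=[], right=[17, 18, 25]
  root=17; inorder splits into left=[], right=[18, 25]
  root=18; inorder splits into left=[], right=[25]
  root=25; inorder splits into left=[], right=[]
Reconstructed level-order: [11, 5, 12, 7, 17, 18, 25]
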